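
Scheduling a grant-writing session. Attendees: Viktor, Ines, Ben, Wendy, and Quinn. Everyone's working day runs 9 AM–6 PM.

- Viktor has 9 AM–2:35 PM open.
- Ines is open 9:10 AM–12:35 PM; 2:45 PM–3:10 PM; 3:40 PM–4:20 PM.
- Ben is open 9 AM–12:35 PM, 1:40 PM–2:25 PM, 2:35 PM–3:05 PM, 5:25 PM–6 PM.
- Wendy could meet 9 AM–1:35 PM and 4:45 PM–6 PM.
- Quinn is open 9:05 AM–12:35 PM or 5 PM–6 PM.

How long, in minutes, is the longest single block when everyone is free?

205

Viktor ∩ Ines: 09:10-12:35.
Viktor ∩ Ines ∩ Ben: 09:10-12:35.
Viktor ∩ Ines ∩ Ben ∩ Wendy: 09:10-12:35.
Viktor ∩ Ines ∩ Ben ∩ Wendy ∩ Quinn: 09:10-12:35.
So the common availability across everyone is 09:10-12:35.
The longest is 09:10-12:35 at 205 minutes.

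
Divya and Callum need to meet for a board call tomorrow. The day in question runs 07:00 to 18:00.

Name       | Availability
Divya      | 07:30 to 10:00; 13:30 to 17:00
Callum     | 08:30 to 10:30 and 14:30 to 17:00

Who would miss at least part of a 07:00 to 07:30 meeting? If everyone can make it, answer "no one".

Divya: not fully free for 07:00-07:30. Callum: not fully free for 07:00-07:30.

Callum, Divya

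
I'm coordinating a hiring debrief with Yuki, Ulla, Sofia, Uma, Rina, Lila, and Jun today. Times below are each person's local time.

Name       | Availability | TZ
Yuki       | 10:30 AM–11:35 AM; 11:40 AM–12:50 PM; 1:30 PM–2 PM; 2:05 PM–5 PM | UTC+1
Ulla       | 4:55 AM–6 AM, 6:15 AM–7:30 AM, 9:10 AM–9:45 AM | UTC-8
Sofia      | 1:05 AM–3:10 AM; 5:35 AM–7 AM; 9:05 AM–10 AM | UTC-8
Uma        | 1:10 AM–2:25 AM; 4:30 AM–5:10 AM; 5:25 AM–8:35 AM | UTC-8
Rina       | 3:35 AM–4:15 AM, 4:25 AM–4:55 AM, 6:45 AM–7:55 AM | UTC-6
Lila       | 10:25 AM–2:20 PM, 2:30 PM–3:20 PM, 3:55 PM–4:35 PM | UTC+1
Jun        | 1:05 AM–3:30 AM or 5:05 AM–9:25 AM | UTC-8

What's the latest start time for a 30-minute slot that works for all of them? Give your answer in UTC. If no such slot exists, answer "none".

none

Yuki in UTC: 09:30-10:35, 10:40-11:50, 12:30-13:00, 13:05-16:00 (subtract 1h to convert from UTC+1).
Ulla in UTC: 12:55-14:00, 14:15-15:30, 17:10-17:45 (add 8h to convert from UTC-8).
Sofia in UTC: 09:05-11:10, 13:35-15:00, 17:05-18:00 (add 8h to convert from UTC-8).
Uma in UTC: 09:10-10:25, 12:30-13:10, 13:25-16:35 (add 8h to convert from UTC-8).
Rina in UTC: 09:35-10:15, 10:25-10:55, 12:45-13:55 (add 6h to convert from UTC-6).
Lila in UTC: 09:25-13:20, 13:30-14:20, 14:55-15:35 (subtract 1h to convert from UTC+1).
Jun in UTC: 09:05-11:30, 13:05-17:25 (add 8h to convert from UTC-8).
Yuki ∩ Ulla: 12:55-13:00, 13:05-14:00, 14:15-15:30.
Yuki ∩ Ulla ∩ Sofia: 13:35-14:00, 14:15-15:00.
Yuki ∩ Ulla ∩ Sofia ∩ Uma: 13:35-14:00, 14:15-15:00.
Yuki ∩ Ulla ∩ Sofia ∩ Uma ∩ Rina: 13:35-13:55.
Yuki ∩ Ulla ∩ Sofia ∩ Uma ∩ Rina ∩ Lila: 13:35-13:55.
Yuki ∩ Ulla ∩ Sofia ∩ Uma ∩ Rina ∩ Lila ∩ Jun: 13:35-13:55.
No common window is at least 30 minutes long.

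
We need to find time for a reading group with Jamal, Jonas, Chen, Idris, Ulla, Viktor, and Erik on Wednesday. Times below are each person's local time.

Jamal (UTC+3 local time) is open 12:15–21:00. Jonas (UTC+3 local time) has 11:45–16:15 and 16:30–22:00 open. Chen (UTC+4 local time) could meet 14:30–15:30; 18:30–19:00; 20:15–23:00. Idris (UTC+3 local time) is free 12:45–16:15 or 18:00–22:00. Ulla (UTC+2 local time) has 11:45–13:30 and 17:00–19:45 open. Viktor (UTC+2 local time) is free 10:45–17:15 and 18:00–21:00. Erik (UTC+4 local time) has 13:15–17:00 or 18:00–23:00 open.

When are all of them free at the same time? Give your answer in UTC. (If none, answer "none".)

Jamal in UTC: 09:15-18:00 (subtract 3h to convert from UTC+3).
Jonas in UTC: 08:45-13:15, 13:30-19:00 (subtract 3h to convert from UTC+3).
Chen in UTC: 10:30-11:30, 14:30-15:00, 16:15-19:00 (subtract 4h to convert from UTC+4).
Idris in UTC: 09:45-13:15, 15:00-19:00 (subtract 3h to convert from UTC+3).
Ulla in UTC: 09:45-11:30, 15:00-17:45 (subtract 2h to convert from UTC+2).
Viktor in UTC: 08:45-15:15, 16:00-19:00 (subtract 2h to convert from UTC+2).
Erik in UTC: 09:15-13:00, 14:00-19:00 (subtract 4h to convert from UTC+4).
Jamal ∩ Jonas: 09:15-13:15, 13:30-18:00.
Jamal ∩ Jonas ∩ Chen: 10:30-11:30, 14:30-15:00, 16:15-18:00.
Jamal ∩ Jonas ∩ Chen ∩ Idris: 10:30-11:30, 16:15-18:00.
Jamal ∩ Jonas ∩ Chen ∩ Idris ∩ Ulla: 10:30-11:30, 16:15-17:45.
Jamal ∩ Jonas ∩ Chen ∩ Idris ∩ Ulla ∩ Viktor: 10:30-11:30, 16:15-17:45.
Jamal ∩ Jonas ∩ Chen ∩ Idris ∩ Ulla ∩ Viktor ∩ Erik: 10:30-11:30, 16:15-17:45.

10:30-11:30, 16:15-17:45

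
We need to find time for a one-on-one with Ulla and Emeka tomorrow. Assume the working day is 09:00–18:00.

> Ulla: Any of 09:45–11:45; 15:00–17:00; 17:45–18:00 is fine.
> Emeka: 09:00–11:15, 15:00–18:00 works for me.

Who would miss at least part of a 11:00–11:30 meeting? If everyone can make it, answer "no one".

Ulla: free for 11:00-11:30. Emeka: not fully free for 11:00-11:30.

Emeka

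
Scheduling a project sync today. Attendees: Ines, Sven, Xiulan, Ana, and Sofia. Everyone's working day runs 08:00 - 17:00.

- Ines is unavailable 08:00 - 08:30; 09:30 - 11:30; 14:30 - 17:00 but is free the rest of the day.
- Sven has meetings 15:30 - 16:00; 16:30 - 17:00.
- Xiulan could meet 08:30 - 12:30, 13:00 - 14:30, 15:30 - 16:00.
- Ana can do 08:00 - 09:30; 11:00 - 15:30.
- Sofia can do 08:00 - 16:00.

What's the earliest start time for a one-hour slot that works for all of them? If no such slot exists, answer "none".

08:30

Ines free: 08:30-09:30, 11:30-14:30 (invert busy blocks within the working day).
Sven free: 08:00-15:30, 16:00-16:30 (invert busy blocks within the working day).
Xiulan free: 08:30-12:30, 13:00-14:30, 15:30-16:00.
Ana free: 08:00-09:30, 11:00-15:30.
Sofia free: 08:00-16:00.
Ines ∩ Sven: 08:30-09:30, 11:30-14:30.
Ines ∩ Sven ∩ Xiulan: 08:30-09:30, 11:30-12:30, 13:00-14:30.
Ines ∩ Sven ∩ Xiulan ∩ Ana: 08:30-09:30, 11:30-12:30, 13:00-14:30.
Ines ∩ Sven ∩ Xiulan ∩ Ana ∩ Sofia: 08:30-09:30, 11:30-12:30, 13:00-14:30.
Those are the intersection windows.
The first common window of at least 60 minutes is 08:30-09:30, so the earliest start is 08:30.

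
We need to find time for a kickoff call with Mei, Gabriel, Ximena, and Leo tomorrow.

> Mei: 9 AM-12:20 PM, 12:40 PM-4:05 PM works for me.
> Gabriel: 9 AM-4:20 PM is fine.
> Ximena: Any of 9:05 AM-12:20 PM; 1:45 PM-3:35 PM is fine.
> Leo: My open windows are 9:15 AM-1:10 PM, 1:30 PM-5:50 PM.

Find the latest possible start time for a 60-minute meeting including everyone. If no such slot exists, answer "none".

14:35

Mei ∩ Gabriel: 09:00-12:20, 12:40-16:05.
Mei ∩ Gabriel ∩ Ximena: 09:05-12:20, 13:45-15:35.
Mei ∩ Gabriel ∩ Ximena ∩ Leo: 09:15-12:20, 13:45-15:35.
The last common window of at least 60 minutes is 13:45-15:35; a 60-minute meeting can start as late as 14:35 and still end by 15:35.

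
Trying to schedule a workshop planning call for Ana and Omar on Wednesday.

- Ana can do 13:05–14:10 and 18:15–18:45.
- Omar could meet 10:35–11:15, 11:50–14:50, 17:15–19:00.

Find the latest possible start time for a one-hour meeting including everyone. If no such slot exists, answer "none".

13:10

Ana ∩ Omar: 13:05-14:10, 18:15-18:45.
The last common window of at least 60 minutes is 13:05-14:10; a 60-minute meeting can start as late as 13:10 and still end by 14:10.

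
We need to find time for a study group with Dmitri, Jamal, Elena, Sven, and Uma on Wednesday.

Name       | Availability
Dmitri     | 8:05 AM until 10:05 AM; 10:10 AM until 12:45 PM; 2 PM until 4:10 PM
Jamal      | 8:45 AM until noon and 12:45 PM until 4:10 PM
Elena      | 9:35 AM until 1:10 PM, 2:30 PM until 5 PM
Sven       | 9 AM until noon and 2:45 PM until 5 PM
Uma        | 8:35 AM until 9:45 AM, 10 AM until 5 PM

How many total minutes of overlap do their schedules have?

Dmitri ∩ Jamal: 08:45-10:05, 10:10-12:00, 14:00-16:10.
Dmitri ∩ Jamal ∩ Elena: 09:35-10:05, 10:10-12:00, 14:30-16:10.
Dmitri ∩ Jamal ∩ Elena ∩ Sven: 09:35-10:05, 10:10-12:00, 14:45-16:10.
Dmitri ∩ Jamal ∩ Elena ∩ Sven ∩ Uma: 09:35-09:45, 10:00-10:05, 10:10-12:00, 14:45-16:10.
Summing the common windows: 10 + 5 + 110 + 85 = 210 minutes.

210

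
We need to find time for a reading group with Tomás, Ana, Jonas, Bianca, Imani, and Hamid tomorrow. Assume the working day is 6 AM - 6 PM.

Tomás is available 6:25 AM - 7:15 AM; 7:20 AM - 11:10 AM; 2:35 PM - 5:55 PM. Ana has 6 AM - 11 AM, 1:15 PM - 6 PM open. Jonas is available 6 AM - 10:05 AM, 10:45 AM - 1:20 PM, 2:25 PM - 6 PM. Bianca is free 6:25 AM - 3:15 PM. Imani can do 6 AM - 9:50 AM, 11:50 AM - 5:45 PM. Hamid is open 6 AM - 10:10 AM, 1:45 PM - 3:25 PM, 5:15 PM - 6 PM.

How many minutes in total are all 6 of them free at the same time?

Tomás ∩ Ana: 06:25-07:15, 07:20-11:00, 14:35-17:55.
Tomás ∩ Ana ∩ Jonas: 06:25-07:15, 07:20-10:05, 10:45-11:00, 14:35-17:55.
Tomás ∩ Ana ∩ Jonas ∩ Bianca: 06:25-07:15, 07:20-10:05, 10:45-11:00, 14:35-15:15.
Tomás ∩ Ana ∩ Jonas ∩ Bianca ∩ Imani: 06:25-07:15, 07:20-09:50, 14:35-15:15.
Tomás ∩ Ana ∩ Jonas ∩ Bianca ∩ Imani ∩ Hamid: 06:25-07:15, 07:20-09:50, 14:35-15:15.
Summing the common windows: 50 + 150 + 40 = 240 minutes.

240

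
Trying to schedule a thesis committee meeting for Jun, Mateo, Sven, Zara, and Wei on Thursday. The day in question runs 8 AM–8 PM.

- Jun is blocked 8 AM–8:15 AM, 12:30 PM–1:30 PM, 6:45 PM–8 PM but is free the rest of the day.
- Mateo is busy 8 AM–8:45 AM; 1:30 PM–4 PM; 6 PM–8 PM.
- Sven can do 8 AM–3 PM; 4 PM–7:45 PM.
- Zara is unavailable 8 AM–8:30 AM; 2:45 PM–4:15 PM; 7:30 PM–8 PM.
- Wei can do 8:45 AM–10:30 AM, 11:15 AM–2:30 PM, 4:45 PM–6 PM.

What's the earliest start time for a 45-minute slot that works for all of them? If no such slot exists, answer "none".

Jun free: 08:15-12:30, 13:30-18:45 (invert busy blocks within the working day).
Mateo free: 08:45-13:30, 16:00-18:00 (invert busy blocks within the working day).
Sven free: 08:00-15:00, 16:00-19:45.
Zara free: 08:30-14:45, 16:15-19:30 (invert busy blocks within the working day).
Wei free: 08:45-10:30, 11:15-14:30, 16:45-18:00.
Jun ∩ Mateo: 08:45-12:30, 16:00-18:00.
Jun ∩ Mateo ∩ Sven: 08:45-12:30, 16:00-18:00.
Jun ∩ Mateo ∩ Sven ∩ Zara: 08:45-12:30, 16:15-18:00.
Jun ∩ Mateo ∩ Sven ∩ Zara ∩ Wei: 08:45-10:30, 11:15-12:30, 16:45-18:00.
The first common window of at least 45 minutes is 08:45-10:30, so the earliest start is 08:45.

08:45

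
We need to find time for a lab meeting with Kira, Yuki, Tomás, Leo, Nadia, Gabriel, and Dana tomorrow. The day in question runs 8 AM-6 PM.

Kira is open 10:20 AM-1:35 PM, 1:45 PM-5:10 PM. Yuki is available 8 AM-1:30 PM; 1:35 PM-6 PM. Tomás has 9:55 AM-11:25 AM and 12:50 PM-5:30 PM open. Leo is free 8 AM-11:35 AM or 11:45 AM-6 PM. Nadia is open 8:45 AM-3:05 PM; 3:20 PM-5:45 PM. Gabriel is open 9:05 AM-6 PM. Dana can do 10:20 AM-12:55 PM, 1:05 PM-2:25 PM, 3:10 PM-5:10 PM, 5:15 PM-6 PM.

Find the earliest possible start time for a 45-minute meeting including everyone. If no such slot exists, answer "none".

Kira ∩ Yuki: 10:20-13:30, 13:45-17:10.
Kira ∩ Yuki ∩ Tomás: 10:20-11:25, 12:50-13:30, 13:45-17:10.
Kira ∩ Yuki ∩ Tomás ∩ Leo: 10:20-11:25, 12:50-13:30, 13:45-17:10.
Kira ∩ Yuki ∩ Tomás ∩ Leo ∩ Nadia: 10:20-11:25, 12:50-13:30, 13:45-15:05, 15:20-17:10.
Kira ∩ Yuki ∩ Tomás ∩ Leo ∩ Nadia ∩ Gabriel: 10:20-11:25, 12:50-13:30, 13:45-15:05, 15:20-17:10.
Kira ∩ Yuki ∩ Tomás ∩ Leo ∩ Nadia ∩ Gabriel ∩ Dana: 10:20-11:25, 12:50-12:55, 13:05-13:30, 13:45-14:25, 15:20-17:10.
The first common window of at least 45 minutes is 10:20-11:25, so the earliest start is 10:20.

10:20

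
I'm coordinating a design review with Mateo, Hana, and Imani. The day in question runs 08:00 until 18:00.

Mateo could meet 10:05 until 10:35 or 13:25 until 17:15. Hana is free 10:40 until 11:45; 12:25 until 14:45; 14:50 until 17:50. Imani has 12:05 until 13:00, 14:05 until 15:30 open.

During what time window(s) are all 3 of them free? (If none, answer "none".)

Mateo ∩ Hana: 13:25-14:45, 14:50-17:15.
Mateo ∩ Hana ∩ Imani: 14:05-14:45, 14:50-15:30.
So the common availability across everyone is 14:05-14:45, 14:50-15:30.

14:05-14:45, 14:50-15:30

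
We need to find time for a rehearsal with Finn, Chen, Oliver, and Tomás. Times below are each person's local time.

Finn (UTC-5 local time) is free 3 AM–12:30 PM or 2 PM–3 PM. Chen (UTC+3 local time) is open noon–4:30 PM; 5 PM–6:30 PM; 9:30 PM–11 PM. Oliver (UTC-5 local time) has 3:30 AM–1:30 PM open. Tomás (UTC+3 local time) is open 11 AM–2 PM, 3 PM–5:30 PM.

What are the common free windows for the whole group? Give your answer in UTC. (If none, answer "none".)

Finn in UTC: 08:00-17:30, 19:00-20:00 (add 5h to convert from UTC-5).
Chen in UTC: 09:00-13:30, 14:00-15:30, 18:30-20:00 (subtract 3h to convert from UTC+3).
Oliver in UTC: 08:30-18:30 (add 5h to convert from UTC-5).
Tomás in UTC: 08:00-11:00, 12:00-14:30 (subtract 3h to convert from UTC+3).
Finn ∩ Chen: 09:00-13:30, 14:00-15:30, 19:00-20:00.
Finn ∩ Chen ∩ Oliver: 09:00-13:30, 14:00-15:30.
Finn ∩ Chen ∩ Oliver ∩ Tomás: 09:00-11:00, 12:00-13:30, 14:00-14:30.

09:00-11:00, 12:00-13:30, 14:00-14:30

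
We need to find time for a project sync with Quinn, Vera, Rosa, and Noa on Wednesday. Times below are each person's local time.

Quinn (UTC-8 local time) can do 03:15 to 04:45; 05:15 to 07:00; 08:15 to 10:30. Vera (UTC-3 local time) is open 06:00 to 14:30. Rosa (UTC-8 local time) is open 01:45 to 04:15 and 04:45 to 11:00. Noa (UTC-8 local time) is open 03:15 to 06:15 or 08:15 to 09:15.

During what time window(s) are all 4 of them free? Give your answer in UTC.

Quinn in UTC: 11:15-12:45, 13:15-15:00, 16:15-18:30 (add 8h to convert from UTC-8).
Vera in UTC: 09:00-17:30 (add 3h to convert from UTC-3).
Rosa in UTC: 09:45-12:15, 12:45-19:00 (add 8h to convert from UTC-8).
Noa in UTC: 11:15-14:15, 16:15-17:15 (add 8h to convert from UTC-8).
Quinn ∩ Vera: 11:15-12:45, 13:15-15:00, 16:15-17:30.
Quinn ∩ Vera ∩ Rosa: 11:15-12:15, 13:15-15:00, 16:15-17:30.
Quinn ∩ Vera ∩ Rosa ∩ Noa: 11:15-12:15, 13:15-14:15, 16:15-17:15.

11:15-12:15, 13:15-14:15, 16:15-17:15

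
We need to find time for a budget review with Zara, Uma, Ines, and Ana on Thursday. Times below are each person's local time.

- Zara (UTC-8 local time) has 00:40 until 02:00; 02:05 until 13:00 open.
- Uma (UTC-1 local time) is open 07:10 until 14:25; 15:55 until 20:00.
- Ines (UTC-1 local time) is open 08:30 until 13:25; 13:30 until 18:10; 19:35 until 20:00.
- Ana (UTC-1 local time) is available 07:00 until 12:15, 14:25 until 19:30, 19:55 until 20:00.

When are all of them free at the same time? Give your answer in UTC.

Zara in UTC: 08:40-10:00, 10:05-21:00 (add 8h to convert from UTC-8).
Uma in UTC: 08:10-15:25, 16:55-21:00 (add 1h to convert from UTC-1).
Ines in UTC: 09:30-14:25, 14:30-19:10, 20:35-21:00 (add 1h to convert from UTC-1).
Ana in UTC: 08:00-13:15, 15:25-20:30, 20:55-21:00 (add 1h to convert from UTC-1).
Zara ∩ Uma: 08:40-10:00, 10:05-15:25, 16:55-21:00.
Zara ∩ Uma ∩ Ines: 09:30-10:00, 10:05-14:25, 14:30-15:25, 16:55-19:10, 20:35-21:00.
Zara ∩ Uma ∩ Ines ∩ Ana: 09:30-10:00, 10:05-13:15, 16:55-19:10, 20:55-21:00.

09:30-10:00, 10:05-13:15, 16:55-19:10, 20:55-21:00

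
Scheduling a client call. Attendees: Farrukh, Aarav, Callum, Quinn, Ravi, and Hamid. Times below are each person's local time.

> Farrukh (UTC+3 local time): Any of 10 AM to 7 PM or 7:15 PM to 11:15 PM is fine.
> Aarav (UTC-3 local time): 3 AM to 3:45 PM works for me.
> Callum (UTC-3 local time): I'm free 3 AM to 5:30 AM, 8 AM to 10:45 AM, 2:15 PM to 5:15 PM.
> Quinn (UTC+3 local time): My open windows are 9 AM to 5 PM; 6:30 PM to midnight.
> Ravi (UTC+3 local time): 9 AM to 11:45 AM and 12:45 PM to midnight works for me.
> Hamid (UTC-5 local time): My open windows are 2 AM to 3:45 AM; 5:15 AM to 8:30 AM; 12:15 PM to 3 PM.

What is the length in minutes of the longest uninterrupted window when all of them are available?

Farrukh in UTC: 07:00-16:00, 16:15-20:15 (subtract 3h to convert from UTC+3).
Aarav in UTC: 06:00-18:45 (add 3h to convert from UTC-3).
Callum in UTC: 06:00-08:30, 11:00-13:45, 17:15-20:15 (add 3h to convert from UTC-3).
Quinn in UTC: 06:00-14:00, 15:30-21:00 (subtract 3h to convert from UTC+3).
Ravi in UTC: 06:00-08:45, 09:45-21:00 (subtract 3h to convert from UTC+3).
Hamid in UTC: 07:00-08:45, 10:15-13:30, 17:15-20:00 (add 5h to convert from UTC-5).
Farrukh ∩ Aarav: 07:00-16:00, 16:15-18:45.
Farrukh ∩ Aarav ∩ Callum: 07:00-08:30, 11:00-13:45, 17:15-18:45.
Farrukh ∩ Aarav ∩ Callum ∩ Quinn: 07:00-08:30, 11:00-13:45, 17:15-18:45.
Farrukh ∩ Aarav ∩ Callum ∩ Quinn ∩ Ravi: 07:00-08:30, 11:00-13:45, 17:15-18:45.
Farrukh ∩ Aarav ∩ Callum ∩ Quinn ∩ Ravi ∩ Hamid: 07:00-08:30, 11:00-13:30, 17:15-18:45.
Those are the intersection windows.
The longest is 11:00-13:30 at 150 minutes.

150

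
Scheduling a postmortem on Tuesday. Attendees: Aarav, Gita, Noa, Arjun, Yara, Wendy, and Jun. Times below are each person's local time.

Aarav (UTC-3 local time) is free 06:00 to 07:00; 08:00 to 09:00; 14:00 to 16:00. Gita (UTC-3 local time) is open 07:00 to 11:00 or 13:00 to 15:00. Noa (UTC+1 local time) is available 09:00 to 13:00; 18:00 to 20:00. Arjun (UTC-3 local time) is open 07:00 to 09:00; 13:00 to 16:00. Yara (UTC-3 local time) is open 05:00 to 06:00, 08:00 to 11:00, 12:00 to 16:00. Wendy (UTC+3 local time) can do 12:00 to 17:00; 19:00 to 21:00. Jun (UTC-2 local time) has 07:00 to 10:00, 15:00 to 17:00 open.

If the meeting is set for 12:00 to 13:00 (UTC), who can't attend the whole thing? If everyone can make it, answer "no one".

Aarav in UTC: 09:00-10:00, 11:00-12:00, 17:00-19:00 (add 3h to convert from UTC-3).
Gita in UTC: 10:00-14:00, 16:00-18:00 (add 3h to convert from UTC-3).
Noa in UTC: 08:00-12:00, 17:00-19:00 (subtract 1h to convert from UTC+1).
Arjun in UTC: 10:00-12:00, 16:00-19:00 (add 3h to convert from UTC-3).
Yara in UTC: 08:00-09:00, 11:00-14:00, 15:00-19:00 (add 3h to convert from UTC-3).
Wendy in UTC: 09:00-14:00, 16:00-18:00 (subtract 3h to convert from UTC+3).
Jun in UTC: 09:00-12:00, 17:00-19:00 (add 2h to convert from UTC-2).
Aarav: not fully free for 12:00-13:00. Gita: free for 12:00-13:00. Noa: not fully free for 12:00-13:00. Arjun: not fully free for 12:00-13:00. Yara: free for 12:00-13:00. Wendy: free for 12:00-13:00. Jun: not fully free for 12:00-13:00.

Aarav, Arjun, Jun, Noa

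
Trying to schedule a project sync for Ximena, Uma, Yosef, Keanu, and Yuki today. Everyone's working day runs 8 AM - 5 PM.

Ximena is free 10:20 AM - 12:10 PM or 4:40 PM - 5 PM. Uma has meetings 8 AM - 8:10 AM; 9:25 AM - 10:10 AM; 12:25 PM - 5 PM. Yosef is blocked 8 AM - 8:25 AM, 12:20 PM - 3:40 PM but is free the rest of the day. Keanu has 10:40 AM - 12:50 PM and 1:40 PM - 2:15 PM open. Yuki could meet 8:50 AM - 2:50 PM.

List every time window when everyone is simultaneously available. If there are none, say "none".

Ximena free: 10:20-12:10, 16:40-17:00.
Uma free: 08:10-09:25, 10:10-12:25 (invert busy blocks within the working day).
Yosef free: 08:25-12:20, 15:40-17:00 (invert busy blocks within the working day).
Keanu free: 10:40-12:50, 13:40-14:15.
Yuki free: 08:50-14:50.
Ximena ∩ Uma: 10:20-12:10.
Ximena ∩ Uma ∩ Yosef: 10:20-12:10.
Ximena ∩ Uma ∩ Yosef ∩ Keanu: 10:40-12:10.
Ximena ∩ Uma ∩ Yosef ∩ Keanu ∩ Yuki: 10:40-12:10.

10:40-12:10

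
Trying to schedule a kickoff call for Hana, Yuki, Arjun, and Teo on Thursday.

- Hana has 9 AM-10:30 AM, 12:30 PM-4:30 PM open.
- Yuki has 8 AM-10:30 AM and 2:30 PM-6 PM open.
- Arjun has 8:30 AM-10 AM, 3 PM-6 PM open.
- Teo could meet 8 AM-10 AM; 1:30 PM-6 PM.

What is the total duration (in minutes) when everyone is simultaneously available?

150

Hana ∩ Yuki: 09:00-10:30, 14:30-16:30.
Hana ∩ Yuki ∩ Arjun: 09:00-10:00, 15:00-16:30.
Hana ∩ Yuki ∩ Arjun ∩ Teo: 09:00-10:00, 15:00-16:30.
Summing the common windows: 60 + 90 = 150 minutes.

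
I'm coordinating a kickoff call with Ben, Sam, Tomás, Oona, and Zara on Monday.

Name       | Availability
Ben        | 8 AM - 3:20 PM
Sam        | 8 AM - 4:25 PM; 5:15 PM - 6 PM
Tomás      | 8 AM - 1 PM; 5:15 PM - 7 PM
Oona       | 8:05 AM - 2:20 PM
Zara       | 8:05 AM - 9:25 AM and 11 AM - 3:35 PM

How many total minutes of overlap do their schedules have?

200

Ben ∩ Sam: 08:00-15:20.
Ben ∩ Sam ∩ Tomás: 08:00-13:00.
Ben ∩ Sam ∩ Tomás ∩ Oona: 08:05-13:00.
Ben ∩ Sam ∩ Tomás ∩ Oona ∩ Zara: 08:05-09:25, 11:00-13:00.
So the common availability across everyone is 08:05-09:25, 11:00-13:00.
Summing the common windows: 80 + 120 = 200 minutes.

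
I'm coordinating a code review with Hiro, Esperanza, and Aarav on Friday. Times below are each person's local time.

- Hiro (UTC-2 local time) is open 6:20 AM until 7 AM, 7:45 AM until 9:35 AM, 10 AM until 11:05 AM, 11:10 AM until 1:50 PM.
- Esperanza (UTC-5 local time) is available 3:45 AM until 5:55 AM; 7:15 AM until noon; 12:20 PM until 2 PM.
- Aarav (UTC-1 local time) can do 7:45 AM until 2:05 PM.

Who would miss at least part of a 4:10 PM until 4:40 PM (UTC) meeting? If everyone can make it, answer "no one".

Hiro in UTC: 08:20-09:00, 09:45-11:35, 12:00-13:05, 13:10-15:50 (add 2h to convert from UTC-2).
Esperanza in UTC: 08:45-10:55, 12:15-17:00, 17:20-19:00 (add 5h to convert from UTC-5).
Aarav in UTC: 08:45-15:05 (add 1h to convert from UTC-1).
Hiro: not fully free for 16:10-16:40. Esperanza: free for 16:10-16:40. Aarav: not fully free for 16:10-16:40.

Aarav, Hiro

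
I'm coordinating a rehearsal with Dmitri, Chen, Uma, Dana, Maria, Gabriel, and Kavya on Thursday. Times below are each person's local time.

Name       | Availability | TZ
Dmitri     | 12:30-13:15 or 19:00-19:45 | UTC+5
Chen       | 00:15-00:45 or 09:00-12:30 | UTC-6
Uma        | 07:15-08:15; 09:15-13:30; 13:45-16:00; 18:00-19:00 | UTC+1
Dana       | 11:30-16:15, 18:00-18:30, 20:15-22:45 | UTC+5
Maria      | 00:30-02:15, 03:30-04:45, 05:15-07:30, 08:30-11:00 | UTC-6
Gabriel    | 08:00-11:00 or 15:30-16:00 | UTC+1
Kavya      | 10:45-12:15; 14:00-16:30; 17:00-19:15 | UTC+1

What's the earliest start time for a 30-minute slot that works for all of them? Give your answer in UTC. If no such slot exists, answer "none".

none

Dmitri in UTC: 07:30-08:15, 14:00-14:45 (subtract 5h to convert from UTC+5).
Chen in UTC: 06:15-06:45, 15:00-18:30 (add 6h to convert from UTC-6).
Uma in UTC: 06:15-07:15, 08:15-12:30, 12:45-15:00, 17:00-18:00 (subtract 1h to convert from UTC+1).
Dana in UTC: 06:30-11:15, 13:00-13:30, 15:15-17:45 (subtract 5h to convert from UTC+5).
Maria in UTC: 06:30-08:15, 09:30-10:45, 11:15-13:30, 14:30-17:00 (add 6h to convert from UTC-6).
Gabriel in UTC: 07:00-10:00, 14:30-15:00 (subtract 1h to convert from UTC+1).
Kavya in UTC: 09:45-11:15, 13:00-15:30, 16:00-18:15 (subtract 1h to convert from UTC+1).
Dmitri ∩ Chen: ∅.
Dmitri ∩ Chen ∩ Uma: ∅.
Dmitri ∩ Chen ∩ Uma ∩ Dana: ∅.
Dmitri ∩ Chen ∩ Uma ∩ Dana ∩ Maria: ∅.
Dmitri ∩ Chen ∩ Uma ∩ Dana ∩ Maria ∩ Gabriel: ∅.
Dmitri ∩ Chen ∩ Uma ∩ Dana ∩ Maria ∩ Gabriel ∩ Kavya: ∅.
There is no time when everyone is free.
No common window is at least 30 minutes long.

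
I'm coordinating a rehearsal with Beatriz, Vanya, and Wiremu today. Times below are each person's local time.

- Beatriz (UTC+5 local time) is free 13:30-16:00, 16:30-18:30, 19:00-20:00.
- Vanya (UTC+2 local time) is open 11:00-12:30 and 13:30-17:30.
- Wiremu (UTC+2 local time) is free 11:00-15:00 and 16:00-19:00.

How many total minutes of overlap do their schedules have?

240

Beatriz in UTC: 08:30-11:00, 11:30-13:30, 14:00-15:00 (subtract 5h to convert from UTC+5).
Vanya in UTC: 09:00-10:30, 11:30-15:30 (subtract 2h to convert from UTC+2).
Wiremu in UTC: 09:00-13:00, 14:00-17:00 (subtract 2h to convert from UTC+2).
Beatriz ∩ Vanya: 09:00-10:30, 11:30-13:30, 14:00-15:00.
Beatriz ∩ Vanya ∩ Wiremu: 09:00-10:30, 11:30-13:00, 14:00-15:00.
So the common availability across everyone is 09:00-10:30, 11:30-13:00, 14:00-15:00.
Summing the common windows: 90 + 90 + 60 = 240 minutes.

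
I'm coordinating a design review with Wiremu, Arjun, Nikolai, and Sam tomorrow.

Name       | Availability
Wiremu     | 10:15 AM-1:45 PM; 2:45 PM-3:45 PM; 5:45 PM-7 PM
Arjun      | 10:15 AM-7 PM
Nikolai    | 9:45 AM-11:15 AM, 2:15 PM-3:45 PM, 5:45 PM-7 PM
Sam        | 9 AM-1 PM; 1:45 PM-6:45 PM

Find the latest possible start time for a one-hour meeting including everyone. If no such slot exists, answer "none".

Wiremu ∩ Arjun: 10:15-13:45, 14:45-15:45, 17:45-19:00.
Wiremu ∩ Arjun ∩ Nikolai: 10:15-11:15, 14:45-15:45, 17:45-19:00.
Wiremu ∩ Arjun ∩ Nikolai ∩ Sam: 10:15-11:15, 14:45-15:45, 17:45-18:45.
The last common window of at least 60 minutes is 17:45-18:45; a 60-minute meeting can start as late as 17:45 and still end by 18:45.

17:45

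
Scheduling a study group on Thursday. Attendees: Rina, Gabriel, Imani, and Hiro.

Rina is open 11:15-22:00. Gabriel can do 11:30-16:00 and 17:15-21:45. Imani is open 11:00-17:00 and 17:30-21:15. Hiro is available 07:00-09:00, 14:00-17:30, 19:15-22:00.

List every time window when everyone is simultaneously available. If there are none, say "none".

14:00-16:00, 19:15-21:15

Rina ∩ Gabriel: 11:30-16:00, 17:15-21:45.
Rina ∩ Gabriel ∩ Imani: 11:30-16:00, 17:30-21:15.
Rina ∩ Gabriel ∩ Imani ∩ Hiro: 14:00-16:00, 19:15-21:15.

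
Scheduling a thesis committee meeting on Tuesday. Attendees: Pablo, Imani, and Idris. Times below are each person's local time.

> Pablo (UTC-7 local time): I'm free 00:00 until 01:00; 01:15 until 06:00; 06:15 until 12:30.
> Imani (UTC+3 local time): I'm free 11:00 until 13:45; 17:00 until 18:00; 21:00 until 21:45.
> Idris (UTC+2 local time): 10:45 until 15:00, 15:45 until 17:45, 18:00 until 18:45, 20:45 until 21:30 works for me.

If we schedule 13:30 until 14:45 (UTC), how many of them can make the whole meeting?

1

Pablo in UTC: 07:00-08:00, 08:15-13:00, 13:15-19:30 (add 7h to convert from UTC-7).
Imani in UTC: 08:00-10:45, 14:00-15:00, 18:00-18:45 (subtract 3h to convert from UTC+3).
Idris in UTC: 08:45-13:00, 13:45-15:45, 16:00-16:45, 18:45-19:30 (subtract 2h to convert from UTC+2).
Pablo can make the full 13:30-14:45 slot — that's 1.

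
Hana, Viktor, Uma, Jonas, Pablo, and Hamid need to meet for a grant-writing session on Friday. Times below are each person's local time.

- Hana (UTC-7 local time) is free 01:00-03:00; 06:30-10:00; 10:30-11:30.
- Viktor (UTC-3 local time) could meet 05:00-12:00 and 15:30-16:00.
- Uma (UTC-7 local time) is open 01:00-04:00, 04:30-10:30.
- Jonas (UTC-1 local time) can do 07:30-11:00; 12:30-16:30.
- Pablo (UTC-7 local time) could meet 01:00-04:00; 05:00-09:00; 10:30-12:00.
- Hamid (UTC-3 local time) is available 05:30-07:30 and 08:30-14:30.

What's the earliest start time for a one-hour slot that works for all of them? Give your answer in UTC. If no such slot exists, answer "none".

Hana in UTC: 08:00-10:00, 13:30-17:00, 17:30-18:30 (add 7h to convert from UTC-7).
Viktor in UTC: 08:00-15:00, 18:30-19:00 (add 3h to convert from UTC-3).
Uma in UTC: 08:00-11:00, 11:30-17:30 (add 7h to convert from UTC-7).
Jonas in UTC: 08:30-12:00, 13:30-17:30 (add 1h to convert from UTC-1).
Pablo in UTC: 08:00-11:00, 12:00-16:00, 17:30-19:00 (add 7h to convert from UTC-7).
Hamid in UTC: 08:30-10:30, 11:30-17:30 (add 3h to convert from UTC-3).
Hana ∩ Viktor: 08:00-10:00, 13:30-15:00.
Hana ∩ Viktor ∩ Uma: 08:00-10:00, 13:30-15:00.
Hana ∩ Viktor ∩ Uma ∩ Jonas: 08:30-10:00, 13:30-15:00.
Hana ∩ Viktor ∩ Uma ∩ Jonas ∩ Pablo: 08:30-10:00, 13:30-15:00.
Hana ∩ Viktor ∩ Uma ∩ Jonas ∩ Pablo ∩ Hamid: 08:30-10:00, 13:30-15:00.
Those are the intersection windows.
The first common window of at least 60 minutes is 08:30-10:00, so the earliest start is 08:30.

08:30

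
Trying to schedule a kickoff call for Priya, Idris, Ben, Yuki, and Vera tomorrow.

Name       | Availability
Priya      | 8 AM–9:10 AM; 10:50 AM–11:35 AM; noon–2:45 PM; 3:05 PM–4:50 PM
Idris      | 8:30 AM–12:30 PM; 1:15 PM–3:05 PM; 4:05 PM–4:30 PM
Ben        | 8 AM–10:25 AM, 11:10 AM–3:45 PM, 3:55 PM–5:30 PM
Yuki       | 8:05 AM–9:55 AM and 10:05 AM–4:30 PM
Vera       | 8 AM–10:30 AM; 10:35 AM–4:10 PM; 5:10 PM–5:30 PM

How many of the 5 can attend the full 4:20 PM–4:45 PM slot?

Priya and Ben can make the full 16:20-16:45 slot — that's 2.

2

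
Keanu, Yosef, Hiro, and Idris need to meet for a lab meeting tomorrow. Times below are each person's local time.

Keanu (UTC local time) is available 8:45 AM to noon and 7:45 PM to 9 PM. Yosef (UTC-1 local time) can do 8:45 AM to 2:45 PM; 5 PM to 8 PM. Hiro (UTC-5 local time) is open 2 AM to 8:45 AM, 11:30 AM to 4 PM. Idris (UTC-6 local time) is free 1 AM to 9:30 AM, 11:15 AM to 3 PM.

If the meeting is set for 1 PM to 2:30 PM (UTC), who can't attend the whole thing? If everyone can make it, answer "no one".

Hiro, Keanu

Keanu in UTC: 08:45-12:00, 19:45-21:00.
Yosef in UTC: 09:45-15:45, 18:00-21:00 (add 1h to convert from UTC-1).
Hiro in UTC: 07:00-13:45, 16:30-21:00 (add 5h to convert from UTC-5).
Idris in UTC: 07:00-15:30, 17:15-21:00 (add 6h to convert from UTC-6).
Keanu: not fully free for 13:00-14:30. Yosef: free for 13:00-14:30. Hiro: not fully free for 13:00-14:30. Idris: free for 13:00-14:30.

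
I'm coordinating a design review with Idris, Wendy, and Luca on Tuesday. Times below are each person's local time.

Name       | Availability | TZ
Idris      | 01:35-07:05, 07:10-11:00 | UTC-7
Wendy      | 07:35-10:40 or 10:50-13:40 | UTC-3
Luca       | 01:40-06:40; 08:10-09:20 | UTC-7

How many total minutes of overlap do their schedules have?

Idris in UTC: 08:35-14:05, 14:10-18:00 (add 7h to convert from UTC-7).
Wendy in UTC: 10:35-13:40, 13:50-16:40 (add 3h to convert from UTC-3).
Luca in UTC: 08:40-13:40, 15:10-16:20 (add 7h to convert from UTC-7).
Idris ∩ Wendy: 10:35-13:40, 13:50-14:05, 14:10-16:40.
Idris ∩ Wendy ∩ Luca: 10:35-13:40, 15:10-16:20.
Summing the common windows: 185 + 70 = 255 minutes.

255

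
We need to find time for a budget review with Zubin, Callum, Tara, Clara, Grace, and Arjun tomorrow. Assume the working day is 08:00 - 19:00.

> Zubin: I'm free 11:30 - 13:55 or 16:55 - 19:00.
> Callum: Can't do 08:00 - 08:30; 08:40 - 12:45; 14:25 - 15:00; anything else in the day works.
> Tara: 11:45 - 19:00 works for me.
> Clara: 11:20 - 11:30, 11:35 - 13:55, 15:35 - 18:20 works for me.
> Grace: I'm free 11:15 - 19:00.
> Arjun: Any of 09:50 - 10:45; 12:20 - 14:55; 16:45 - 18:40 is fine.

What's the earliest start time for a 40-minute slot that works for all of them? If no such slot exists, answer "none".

Zubin free: 11:30-13:55, 16:55-19:00.
Callum free: 08:30-08:40, 12:45-14:25, 15:00-19:00 (invert busy blocks within the working day).
Tara free: 11:45-19:00.
Clara free: 11:20-11:30, 11:35-13:55, 15:35-18:20.
Grace free: 11:15-19:00.
Arjun free: 09:50-10:45, 12:20-14:55, 16:45-18:40.
Zubin ∩ Callum: 12:45-13:55, 16:55-19:00.
Zubin ∩ Callum ∩ Tara: 12:45-13:55, 16:55-19:00.
Zubin ∩ Callum ∩ Tara ∩ Clara: 12:45-13:55, 16:55-18:20.
Zubin ∩ Callum ∩ Tara ∩ Clara ∩ Grace: 12:45-13:55, 16:55-18:20.
Zubin ∩ Callum ∩ Tara ∩ Clara ∩ Grace ∩ Arjun: 12:45-13:55, 16:55-18:20.
So the common availability across everyone is 12:45-13:55, 16:55-18:20.
The first common window of at least 40 minutes is 12:45-13:55, so the earliest start is 12:45.

12:45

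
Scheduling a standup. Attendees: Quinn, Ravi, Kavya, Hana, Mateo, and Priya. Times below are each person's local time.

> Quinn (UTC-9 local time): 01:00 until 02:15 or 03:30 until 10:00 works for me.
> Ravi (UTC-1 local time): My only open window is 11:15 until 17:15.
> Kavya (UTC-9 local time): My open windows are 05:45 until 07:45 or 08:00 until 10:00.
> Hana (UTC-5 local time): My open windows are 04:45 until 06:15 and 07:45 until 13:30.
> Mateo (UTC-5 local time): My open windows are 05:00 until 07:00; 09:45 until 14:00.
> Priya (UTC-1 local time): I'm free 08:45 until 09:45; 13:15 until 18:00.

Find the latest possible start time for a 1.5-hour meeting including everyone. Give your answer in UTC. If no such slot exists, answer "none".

15:15

Quinn in UTC: 10:00-11:15, 12:30-19:00 (add 9h to convert from UTC-9).
Ravi in UTC: 12:15-18:15 (add 1h to convert from UTC-1).
Kavya in UTC: 14:45-16:45, 17:00-19:00 (add 9h to convert from UTC-9).
Hana in UTC: 09:45-11:15, 12:45-18:30 (add 5h to convert from UTC-5).
Mateo in UTC: 10:00-12:00, 14:45-19:00 (add 5h to convert from UTC-5).
Priya in UTC: 09:45-10:45, 14:15-19:00 (add 1h to convert from UTC-1).
Quinn ∩ Ravi: 12:30-18:15.
Quinn ∩ Ravi ∩ Kavya: 14:45-16:45, 17:00-18:15.
Quinn ∩ Ravi ∩ Kavya ∩ Hana: 14:45-16:45, 17:00-18:15.
Quinn ∩ Ravi ∩ Kavya ∩ Hana ∩ Mateo: 14:45-16:45, 17:00-18:15.
Quinn ∩ Ravi ∩ Kavya ∩ Hana ∩ Mateo ∩ Priya: 14:45-16:45, 17:00-18:15.
The last common window of at least 90 minutes is 14:45-16:45; a 90-minute meeting can start as late as 15:15 and still end by 16:45.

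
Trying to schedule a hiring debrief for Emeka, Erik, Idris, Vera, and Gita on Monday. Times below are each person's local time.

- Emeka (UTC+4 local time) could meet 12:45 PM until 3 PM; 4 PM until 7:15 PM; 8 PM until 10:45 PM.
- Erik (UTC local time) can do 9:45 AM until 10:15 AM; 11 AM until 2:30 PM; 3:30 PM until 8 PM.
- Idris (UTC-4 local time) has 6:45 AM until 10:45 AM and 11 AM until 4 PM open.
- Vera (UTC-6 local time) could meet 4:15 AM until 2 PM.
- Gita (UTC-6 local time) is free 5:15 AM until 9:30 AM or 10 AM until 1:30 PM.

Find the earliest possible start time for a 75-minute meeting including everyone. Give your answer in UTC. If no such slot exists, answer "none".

12:00

Emeka in UTC: 08:45-11:00, 12:00-15:15, 16:00-18:45 (subtract 4h to convert from UTC+4).
Erik in UTC: 09:45-10:15, 11:00-14:30, 15:30-20:00.
Idris in UTC: 10:45-14:45, 15:00-20:00 (add 4h to convert from UTC-4).
Vera in UTC: 10:15-20:00 (add 6h to convert from UTC-6).
Gita in UTC: 11:15-15:30, 16:00-19:30 (add 6h to convert from UTC-6).
Emeka ∩ Erik: 09:45-10:15, 12:00-14:30, 16:00-18:45.
Emeka ∩ Erik ∩ Idris: 12:00-14:30, 16:00-18:45.
Emeka ∩ Erik ∩ Idris ∩ Vera: 12:00-14:30, 16:00-18:45.
Emeka ∩ Erik ∩ Idris ∩ Vera ∩ Gita: 12:00-14:30, 16:00-18:45.
So the common availability across everyone is 12:00-14:30, 16:00-18:45.
The first common window of at least 75 minutes is 12:00-14:30, so the earliest start is 12:00.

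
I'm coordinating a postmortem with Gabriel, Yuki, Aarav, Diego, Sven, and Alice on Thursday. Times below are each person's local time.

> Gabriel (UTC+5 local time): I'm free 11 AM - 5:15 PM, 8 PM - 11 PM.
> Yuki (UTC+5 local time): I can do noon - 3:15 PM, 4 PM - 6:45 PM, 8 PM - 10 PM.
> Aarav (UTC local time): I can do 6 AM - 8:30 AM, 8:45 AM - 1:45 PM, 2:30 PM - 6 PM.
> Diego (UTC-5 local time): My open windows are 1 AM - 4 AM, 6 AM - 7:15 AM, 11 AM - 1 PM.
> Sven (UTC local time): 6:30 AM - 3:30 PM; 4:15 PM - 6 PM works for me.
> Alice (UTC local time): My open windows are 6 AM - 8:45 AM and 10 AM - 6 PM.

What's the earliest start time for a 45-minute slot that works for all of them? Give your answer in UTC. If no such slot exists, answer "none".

07:00

Gabriel in UTC: 06:00-12:15, 15:00-18:00 (subtract 5h to convert from UTC+5).
Yuki in UTC: 07:00-10:15, 11:00-13:45, 15:00-17:00 (subtract 5h to convert from UTC+5).
Aarav in UTC: 06:00-08:30, 08:45-13:45, 14:30-18:00.
Diego in UTC: 06:00-09:00, 11:00-12:15, 16:00-18:00 (add 5h to convert from UTC-5).
Sven in UTC: 06:30-15:30, 16:15-18:00.
Alice in UTC: 06:00-08:45, 10:00-18:00.
Gabriel ∩ Yuki: 07:00-10:15, 11:00-12:15, 15:00-17:00.
Gabriel ∩ Yuki ∩ Aarav: 07:00-08:30, 08:45-10:15, 11:00-12:15, 15:00-17:00.
Gabriel ∩ Yuki ∩ Aarav ∩ Diego: 07:00-08:30, 08:45-09:00, 11:00-12:15, 16:00-17:00.
Gabriel ∩ Yuki ∩ Aarav ∩ Diego ∩ Sven: 07:00-08:30, 08:45-09:00, 11:00-12:15, 16:15-17:00.
Gabriel ∩ Yuki ∩ Aarav ∩ Diego ∩ Sven ∩ Alice: 07:00-08:30, 11:00-12:15, 16:15-17:00.
The first common window of at least 45 minutes is 07:00-08:30, so the earliest start is 07:00.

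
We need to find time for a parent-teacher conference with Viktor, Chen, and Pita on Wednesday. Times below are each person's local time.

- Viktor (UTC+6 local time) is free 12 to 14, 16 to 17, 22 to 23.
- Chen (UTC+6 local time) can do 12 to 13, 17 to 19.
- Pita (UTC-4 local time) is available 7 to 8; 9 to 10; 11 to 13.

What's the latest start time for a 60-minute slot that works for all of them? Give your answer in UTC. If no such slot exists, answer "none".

Viktor in UTC: 06:00-08:00, 10:00-11:00, 16:00-17:00 (subtract 6h to convert from UTC+6).
Chen in UTC: 06:00-07:00, 11:00-13:00 (subtract 6h to convert from UTC+6).
Pita in UTC: 11:00-12:00, 13:00-14:00, 15:00-17:00 (add 4h to convert from UTC-4).
Viktor ∩ Chen: 06:00-07:00.
Viktor ∩ Chen ∩ Pita: ∅.
There is no time when everyone is free.
No common window is at least 60 minutes long.

none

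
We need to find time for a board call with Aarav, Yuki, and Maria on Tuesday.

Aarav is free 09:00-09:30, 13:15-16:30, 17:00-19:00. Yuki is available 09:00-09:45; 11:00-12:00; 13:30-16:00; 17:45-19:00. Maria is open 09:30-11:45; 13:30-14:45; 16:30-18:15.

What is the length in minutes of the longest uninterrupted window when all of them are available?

Aarav ∩ Yuki: 09:00-09:30, 13:30-16:00, 17:45-19:00.
Aarav ∩ Yuki ∩ Maria: 13:30-14:45, 17:45-18:15.
Those are the intersection windows.
The longest is 13:30-14:45 at 75 minutes.

75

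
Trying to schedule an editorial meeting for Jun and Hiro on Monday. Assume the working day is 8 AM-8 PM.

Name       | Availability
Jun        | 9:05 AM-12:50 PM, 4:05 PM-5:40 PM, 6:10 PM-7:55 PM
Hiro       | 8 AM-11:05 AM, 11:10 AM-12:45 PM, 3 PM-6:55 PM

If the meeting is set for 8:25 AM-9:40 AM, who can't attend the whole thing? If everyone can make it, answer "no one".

Jun: not fully free for 08:25-09:40. Hiro: free for 08:25-09:40.

Jun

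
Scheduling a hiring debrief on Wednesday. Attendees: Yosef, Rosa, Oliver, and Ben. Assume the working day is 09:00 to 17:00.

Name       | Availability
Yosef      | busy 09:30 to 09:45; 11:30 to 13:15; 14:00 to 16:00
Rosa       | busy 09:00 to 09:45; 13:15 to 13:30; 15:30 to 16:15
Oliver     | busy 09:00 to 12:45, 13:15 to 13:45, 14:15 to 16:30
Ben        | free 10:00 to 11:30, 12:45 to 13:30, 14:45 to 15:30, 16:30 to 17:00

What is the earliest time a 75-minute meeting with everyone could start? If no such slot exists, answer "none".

Yosef free: 09:00-09:30, 09:45-11:30, 13:15-14:00, 16:00-17:00 (invert busy blocks within the working day).
Rosa free: 09:45-13:15, 13:30-15:30, 16:15-17:00 (invert busy blocks within the working day).
Oliver free: 12:45-13:15, 13:45-14:15, 16:30-17:00 (invert busy blocks within the working day).
Ben free: 10:00-11:30, 12:45-13:30, 14:45-15:30, 16:30-17:00.
Yosef ∩ Rosa: 09:45-11:30, 13:30-14:00, 16:15-17:00.
Yosef ∩ Rosa ∩ Oliver: 13:45-14:00, 16:30-17:00.
Yosef ∩ Rosa ∩ Oliver ∩ Ben: 16:30-17:00.
Those are the intersection windows.
No common window is at least 75 minutes long.

none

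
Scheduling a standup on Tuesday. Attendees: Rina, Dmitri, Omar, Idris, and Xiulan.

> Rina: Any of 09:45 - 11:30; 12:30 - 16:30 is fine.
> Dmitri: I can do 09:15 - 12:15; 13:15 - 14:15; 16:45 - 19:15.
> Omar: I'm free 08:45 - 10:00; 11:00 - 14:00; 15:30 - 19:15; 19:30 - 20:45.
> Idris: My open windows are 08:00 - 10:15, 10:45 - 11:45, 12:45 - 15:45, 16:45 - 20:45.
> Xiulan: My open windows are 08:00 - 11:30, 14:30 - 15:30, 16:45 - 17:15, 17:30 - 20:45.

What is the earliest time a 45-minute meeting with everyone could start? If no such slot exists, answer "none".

none

Rina ∩ Dmitri: 09:45-11:30, 13:15-14:15.
Rina ∩ Dmitri ∩ Omar: 09:45-10:00, 11:00-11:30, 13:15-14:00.
Rina ∩ Dmitri ∩ Omar ∩ Idris: 09:45-10:00, 11:00-11:30, 13:15-14:00.
Rina ∩ Dmitri ∩ Omar ∩ Idris ∩ Xiulan: 09:45-10:00, 11:00-11:30.
No common window is at least 45 minutes long.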